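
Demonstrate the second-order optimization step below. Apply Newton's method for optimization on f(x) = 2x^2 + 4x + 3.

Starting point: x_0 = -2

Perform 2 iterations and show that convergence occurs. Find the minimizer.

f(x) = 2x^2 + 4x + 3, f'(x) = 4x + (4), f''(x) = 4
Step 1: f'(-2) = -4, x_1 = -2 - -4/4 = -1
Step 2: f'(-1) = 0, x_2 = -1 (converged)
Newton's method converges in 1 step for quadratics.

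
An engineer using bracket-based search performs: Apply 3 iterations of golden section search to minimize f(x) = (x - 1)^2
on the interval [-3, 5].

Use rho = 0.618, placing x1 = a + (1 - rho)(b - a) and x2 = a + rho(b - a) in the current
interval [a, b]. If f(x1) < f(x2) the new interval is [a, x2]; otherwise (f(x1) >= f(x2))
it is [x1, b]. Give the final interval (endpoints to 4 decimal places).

Golden section search for min of f(x) = (x - 1)^2 on [-3, 5].
Each step: x1 = a + (1 - rho)(b - a), x2 = a + rho(b - a); if f(x1) < f(x2) keep [a, x2], otherwise keep [x1, b].
Step 1: [-3.0000, 5.0000], x1=0.0560 (f=0.8911), x2=1.9440 (f=0.8911); f(x1) = f(x2) (tie, not '<') => keep [0.0560, 5.0000]
Step 2: [0.0560, 5.0000], x1=1.9446 (f=0.8923), x2=3.1114 (f=4.4580); f(x1) < f(x2) => keep [0.0560, 3.1114]
Step 3: [0.0560, 3.1114], x1=1.2232 (f=0.0498), x2=1.9442 (f=0.8916); f(x1) < f(x2) => keep [0.0560, 1.9442]
Final interval: [0.0560, 1.9442]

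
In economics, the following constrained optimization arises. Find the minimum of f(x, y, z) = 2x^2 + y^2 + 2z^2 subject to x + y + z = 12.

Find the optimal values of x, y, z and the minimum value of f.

Using Lagrange multipliers on f = 2x^2 + y^2 + 2z^2 with constraint x + y + z = 12:
Conditions: 2*2*x = lambda, 2*1*y = lambda, 2*2*z = lambda
So x = lambda/4, y = lambda/2, z = lambda/4
Substituting into constraint: lambda * (1) = 12
lambda = 12
x = 3, y = 6, z = 3
Minimum value = 72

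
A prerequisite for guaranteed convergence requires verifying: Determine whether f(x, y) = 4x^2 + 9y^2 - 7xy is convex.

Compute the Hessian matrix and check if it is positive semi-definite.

f(x,y) = 4x^2 + 9y^2 - 7xy
Hessian H = [[8, -7], [-7, 18]]
trace(H) = 26, det(H) = 95
Eigenvalues: (26 +/- sqrt(296)) / 2 = 21.6, 4.398
Since both eigenvalues > 0, f is convex.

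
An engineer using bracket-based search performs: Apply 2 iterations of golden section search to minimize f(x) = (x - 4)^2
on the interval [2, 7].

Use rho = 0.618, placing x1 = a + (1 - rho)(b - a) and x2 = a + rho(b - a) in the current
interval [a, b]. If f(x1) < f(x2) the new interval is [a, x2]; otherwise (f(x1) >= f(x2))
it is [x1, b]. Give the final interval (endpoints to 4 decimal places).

Golden section search for min of f(x) = (x - 4)^2 on [2, 7].
Each step: x1 = a + (1 - rho)(b - a), x2 = a + rho(b - a); if f(x1) < f(x2) keep [a, x2], otherwise keep [x1, b].
Step 1: [2.0000, 7.0000], x1=3.9100 (f=0.0081), x2=5.0900 (f=1.1881); f(x1) < f(x2) => keep [2.0000, 5.0900]
Step 2: [2.0000, 5.0900], x1=3.1804 (f=0.6718), x2=3.9096 (f=0.0082); f(x1) > f(x2) => keep [3.1804, 5.0900]
Final interval: [3.1804, 5.0900]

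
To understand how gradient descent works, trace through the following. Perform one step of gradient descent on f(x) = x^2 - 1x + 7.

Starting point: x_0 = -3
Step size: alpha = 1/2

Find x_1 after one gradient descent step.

f(x) = x^2 - 1x + 7
f'(x) = 2x - 1
f'(-3) = 2*-3 + (-1) = -7
x_1 = x_0 - alpha * f'(x_0) = -3 - 1/2 * -7 = 1/2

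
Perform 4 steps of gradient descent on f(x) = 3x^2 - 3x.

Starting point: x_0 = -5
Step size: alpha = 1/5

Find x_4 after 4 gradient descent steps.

f(x) = 3x^2 - 3x, f'(x) = 6x + (-3)
Step 1: f'(-5) = -33, x_1 = -5 - 1/5 * -33 = 8/5
Step 2: f'(8/5) = 33/5, x_2 = 8/5 - 1/5 * 33/5 = 7/25
Step 3: f'(7/25) = -33/25, x_3 = 7/25 - 1/5 * -33/25 = 68/125
Step 4: f'(68/125) = 33/125, x_4 = 68/125 - 1/5 * 33/125 = 307/625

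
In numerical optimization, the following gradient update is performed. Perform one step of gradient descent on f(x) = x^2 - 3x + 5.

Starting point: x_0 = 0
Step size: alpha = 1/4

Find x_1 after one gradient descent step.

f(x) = x^2 - 3x + 5
f'(x) = 2x - 3
f'(0) = 2*0 + (-3) = -3
x_1 = x_0 - alpha * f'(x_0) = 0 - 1/4 * -3 = 3/4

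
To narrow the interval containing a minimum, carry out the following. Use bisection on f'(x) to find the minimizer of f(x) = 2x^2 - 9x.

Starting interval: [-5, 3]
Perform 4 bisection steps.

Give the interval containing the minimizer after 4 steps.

Finding critical point of f(x) = 2x^2 - 9x using bisection on f'(x) = 4x + -9.
f'(x) = 0 when x = 9/4.
Starting interval: [-5, 3]
Step 1: mid = -1, f'(mid) = -13, new interval = [-1, 3]
Step 2: mid = 1, f'(mid) = -5, new interval = [1, 3]
Step 3: mid = 2, f'(mid) = -1, new interval = [2, 3]
Step 4: mid = 5/2, f'(mid) = 1, new interval = [2, 5/2]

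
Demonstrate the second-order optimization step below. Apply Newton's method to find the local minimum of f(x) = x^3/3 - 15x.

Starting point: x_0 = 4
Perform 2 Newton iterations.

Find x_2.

f(x) = x^3/3 - 15x
f'(x) = x^2 - 15, f''(x) = 2x
Newton update: x_{n+1} = x_n - (x_n^2 - 15)/(2*x_n)
Step 1: x_0 = 4, f'=1, f''=8, x_1 = 31/8
Step 2: x_1 = 31/8, f'=1/64, f''=31/4, x_2 = 1921/496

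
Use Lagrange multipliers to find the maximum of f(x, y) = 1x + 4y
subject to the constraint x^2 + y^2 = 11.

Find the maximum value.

Set up Lagrange conditions: grad f = lambda * grad g
  1 = 2*lambda*x
  4 = 2*lambda*y
From these: x/y = 1/4, so x = 1t, y = 4t for some t.
Substitute into constraint: (1t)^2 + (4t)^2 = 11
  t^2 * 17 = 11
  t = sqrt(11/17)
Maximum = 1*x + 4*y = (1^2 + 4^2)*t = 17 * sqrt(11/17) = sqrt(187)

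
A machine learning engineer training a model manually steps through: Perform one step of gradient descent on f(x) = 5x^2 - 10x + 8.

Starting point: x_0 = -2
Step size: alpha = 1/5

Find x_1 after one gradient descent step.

f(x) = 5x^2 - 10x + 8
f'(x) = 10x - 10
f'(-2) = 10*-2 + (-10) = -30
x_1 = x_0 - alpha * f'(x_0) = -2 - 1/5 * -30 = 4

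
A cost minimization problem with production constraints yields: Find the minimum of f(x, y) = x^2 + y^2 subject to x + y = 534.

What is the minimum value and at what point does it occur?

Substitute y = 534 - x into f(x,y) = x^2 + y^2:
g(x) = x^2 + (534 - x)^2 = 2x^2 - 1068x + 285156
g'(x) = 4x - 1068 = 0  =>  x = 267
y = 534 - 267 = 267
Minimum value = 267^2 + 267^2 = 142578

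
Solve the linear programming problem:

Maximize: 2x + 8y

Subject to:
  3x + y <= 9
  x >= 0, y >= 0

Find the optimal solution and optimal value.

The feasible region has vertices at [(0, 0), (3, 0), (0, 9)].
Checking objective 2x + 8y at each vertex:
  (0, 0): 2*0 + 8*0 = 0
  (3, 0): 2*3 + 8*0 = 6
  (0, 9): 2*0 + 8*9 = 72
Maximum is 72 at (0, 9).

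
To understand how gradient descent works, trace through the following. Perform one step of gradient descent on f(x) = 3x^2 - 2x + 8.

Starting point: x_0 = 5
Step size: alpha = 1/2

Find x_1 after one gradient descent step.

f(x) = 3x^2 - 2x + 8
f'(x) = 6x - 2
f'(5) = 6*5 + (-2) = 28
x_1 = x_0 - alpha * f'(x_0) = 5 - 1/2 * 28 = -9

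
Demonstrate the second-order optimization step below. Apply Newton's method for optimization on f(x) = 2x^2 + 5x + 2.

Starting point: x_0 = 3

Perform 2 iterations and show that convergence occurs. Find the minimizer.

f(x) = 2x^2 + 5x + 2, f'(x) = 4x + (5), f''(x) = 4
Step 1: f'(3) = 17, x_1 = 3 - 17/4 = -5/4
Step 2: f'(-5/4) = 0, x_2 = -5/4 (converged)
Newton's method converges in 1 step for quadratics.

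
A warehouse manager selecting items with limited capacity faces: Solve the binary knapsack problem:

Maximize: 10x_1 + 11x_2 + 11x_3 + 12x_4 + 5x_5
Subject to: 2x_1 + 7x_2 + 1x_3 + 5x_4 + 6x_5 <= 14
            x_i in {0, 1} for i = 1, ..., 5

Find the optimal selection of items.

Items: item 1 (v=10, w=2), item 2 (v=11, w=7), item 3 (v=11, w=1), item 4 (v=12, w=5), item 5 (v=5, w=6)
Capacity: 14
Checking all 32 subsets (w = total weight, v = total value):
  {}: w = 0, v = 0
  {1}: w = 2, v = 10
  {2}: w = 7, v = 11
  {3}: w = 1, v = 11
  {4}: w = 5, v = 12
  {5}: w = 6, v = 5
  {1, 2}: w = 9, v = 21
  {1, 3}: w = 3, v = 21
  {1, 4}: w = 7, v = 22
  {1, 5}: w = 8, v = 15
  {2, 3}: w = 8, v = 22
  {2, 4}: w = 12, v = 23
  {2, 5}: w = 13, v = 16
  {3, 4}: w = 6, v = 23
  {3, 5}: w = 7, v = 16
  {4, 5}: w = 11, v = 17
  {1, 2, 3}: w = 10, v = 32
  {1, 2, 4}: w = 14, v = 33
  {1, 2, 5}: w = 15 > 14, infeasible
  {1, 3, 4}: w = 8, v = 33
  {1, 3, 5}: w = 9, v = 26
  {1, 4, 5}: w = 13, v = 27
  {2, 3, 4}: w = 13, v = 34
  {2, 3, 5}: w = 14, v = 27
  {2, 4, 5}: w = 18 > 14, infeasible
  {3, 4, 5}: w = 12, v = 28
  {1, 2, 3, 4}: w = 15 > 14, infeasible
  {1, 2, 3, 5}: w = 16 > 14, infeasible
  {1, 2, 4, 5}: w = 20 > 14, infeasible
  {1, 3, 4, 5}: w = 14, v = 38
  {2, 3, 4, 5}: w = 19 > 14, infeasible
  {1, 2, 3, 4, 5}: w = 21 > 14, infeasible
Best feasible subset: items [1, 3, 4, 5]
Total weight: 14 <= 14, total value: 38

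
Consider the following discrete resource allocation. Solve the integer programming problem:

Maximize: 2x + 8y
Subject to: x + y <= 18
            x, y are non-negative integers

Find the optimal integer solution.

Objective: 2x + 8y, constraint: x + y <= 18
Coefficient of y is 8 > coefficient of x is 2, so allocate the entire budget to y.
Optimal: x = 0, y = 18, value = 144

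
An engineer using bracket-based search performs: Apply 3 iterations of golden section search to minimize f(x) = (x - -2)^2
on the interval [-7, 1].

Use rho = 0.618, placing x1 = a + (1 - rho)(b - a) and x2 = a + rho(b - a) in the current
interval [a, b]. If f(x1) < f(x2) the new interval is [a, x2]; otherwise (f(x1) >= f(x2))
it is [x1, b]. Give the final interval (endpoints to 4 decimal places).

Golden section search for min of f(x) = (x - -2)^2 on [-7, 1].
Each step: x1 = a + (1 - rho)(b - a), x2 = a + rho(b - a); if f(x1) < f(x2) keep [a, x2], otherwise keep [x1, b].
Step 1: [-7.0000, 1.0000], x1=-3.9440 (f=3.7791), x2=-2.0560 (f=0.0031); f(x1) > f(x2) => keep [-3.9440, 1.0000]
Step 2: [-3.9440, 1.0000], x1=-2.0554 (f=0.0031), x2=-0.8886 (f=1.2352); f(x1) < f(x2) => keep [-3.9440, -0.8886]
Step 3: [-3.9440, -0.8886], x1=-2.7768 (f=0.6035), x2=-2.0558 (f=0.0031); f(x1) > f(x2) => keep [-2.7768, -0.8886]
Final interval: [-2.7768, -0.8886]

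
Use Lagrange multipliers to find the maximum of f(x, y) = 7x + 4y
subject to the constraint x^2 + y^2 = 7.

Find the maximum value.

Set up Lagrange conditions: grad f = lambda * grad g
  7 = 2*lambda*x
  4 = 2*lambda*y
From these: x/y = 7/4, so x = 7t, y = 4t for some t.
Substitute into constraint: (7t)^2 + (4t)^2 = 7
  t^2 * 65 = 7
  t = sqrt(7/65)
Maximum = 7*x + 4*y = (7^2 + 4^2)*t = 65 * sqrt(7/65) = sqrt(455)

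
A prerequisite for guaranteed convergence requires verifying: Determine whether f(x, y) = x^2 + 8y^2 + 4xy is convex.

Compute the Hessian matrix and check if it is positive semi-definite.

f(x,y) = x^2 + 8y^2 + 4xy
Hessian H = [[2, 4], [4, 16]]
trace(H) = 18, det(H) = 16
Eigenvalues: (18 +/- sqrt(260)) / 2 = 17.06, 0.9377
Since both eigenvalues > 0, f is convex.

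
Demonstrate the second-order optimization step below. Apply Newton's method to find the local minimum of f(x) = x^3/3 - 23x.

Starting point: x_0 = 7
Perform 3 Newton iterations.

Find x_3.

f(x) = x^3/3 - 23x
f'(x) = x^2 - 23, f''(x) = 2x
Newton update: x_{n+1} = x_n - (x_n^2 - 23)/(2*x_n)
Step 1: x_0 = 7, f'=26, f''=14, x_1 = 36/7
Step 2: x_1 = 36/7, f'=169/49, f''=72/7, x_2 = 2423/504
Step 3: x_2 = 2423/504, f'=28561/254016, f''=2423/252, x_3 = 11713297/2442384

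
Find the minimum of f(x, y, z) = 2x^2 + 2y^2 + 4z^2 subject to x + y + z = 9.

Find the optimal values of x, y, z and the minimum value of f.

Using Lagrange multipliers on f = 2x^2 + 2y^2 + 4z^2 with constraint x + y + z = 9:
Conditions: 2*2*x = lambda, 2*2*y = lambda, 2*4*z = lambda
So x = lambda/4, y = lambda/4, z = lambda/8
Substituting into constraint: lambda * (5/8) = 9
lambda = 72/5
x = 18/5, y = 18/5, z = 9/5
Minimum value = 324/5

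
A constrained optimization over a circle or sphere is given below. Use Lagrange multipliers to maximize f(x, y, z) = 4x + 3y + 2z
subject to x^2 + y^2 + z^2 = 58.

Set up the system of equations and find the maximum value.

Lagrange conditions: 4 = 2*lambda*x, 3 = 2*lambda*y, 2 = 2*lambda*z
So x:4 = y:3 = z:2, i.e. x = 4t, y = 3t, z = 2t
Constraint: t^2*(4^2 + 3^2 + 2^2) = 58
  t^2 * 29 = 58  =>  t = sqrt(2)
Maximum = 4*4t + 3*3t + 2*2t = 29*sqrt(2) = sqrt(1682)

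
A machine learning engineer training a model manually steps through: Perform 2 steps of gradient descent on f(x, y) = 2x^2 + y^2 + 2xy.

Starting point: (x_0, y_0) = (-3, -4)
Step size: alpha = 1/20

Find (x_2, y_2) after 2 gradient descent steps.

f(x,y) = 2x^2 + y^2 + 2xy
grad_x = 4x + 2y, grad_y = 2y + 2x
Step 1: grad = (-20, -14), (-2, -33/10)
Step 2: grad = (-73/5, -53/5), (-127/100, -277/100)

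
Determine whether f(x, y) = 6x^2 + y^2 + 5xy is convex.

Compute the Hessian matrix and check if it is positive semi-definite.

f(x,y) = 6x^2 + y^2 + 5xy
Hessian H = [[12, 5], [5, 2]]
trace(H) = 14, det(H) = -1
Eigenvalues: (14 +/- sqrt(200)) / 2 = 14.07, -0.07107
Since not both eigenvalues positive, f is neither convex nor concave.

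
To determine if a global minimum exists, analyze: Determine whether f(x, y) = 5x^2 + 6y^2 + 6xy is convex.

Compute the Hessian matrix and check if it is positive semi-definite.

f(x,y) = 5x^2 + 6y^2 + 6xy
Hessian H = [[10, 6], [6, 12]]
trace(H) = 22, det(H) = 84
Eigenvalues: (22 +/- sqrt(148)) / 2 = 17.08, 4.917
Since both eigenvalues > 0, f is convex.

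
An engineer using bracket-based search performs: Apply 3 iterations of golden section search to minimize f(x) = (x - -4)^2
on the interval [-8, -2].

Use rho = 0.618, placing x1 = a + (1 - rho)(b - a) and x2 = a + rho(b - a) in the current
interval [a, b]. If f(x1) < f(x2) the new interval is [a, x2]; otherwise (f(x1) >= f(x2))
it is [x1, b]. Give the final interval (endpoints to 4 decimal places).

Golden section search for min of f(x) = (x - -4)^2 on [-8, -2].
Each step: x1 = a + (1 - rho)(b - a), x2 = a + rho(b - a); if f(x1) < f(x2) keep [a, x2], otherwise keep [x1, b].
Step 1: [-8.0000, -2.0000], x1=-5.7080 (f=2.9173), x2=-4.2920 (f=0.0853); f(x1) > f(x2) => keep [-5.7080, -2.0000]
Step 2: [-5.7080, -2.0000], x1=-4.2915 (f=0.0850), x2=-3.4165 (f=0.3405); f(x1) < f(x2) => keep [-5.7080, -3.4165]
Step 3: [-5.7080, -3.4165], x1=-4.8326 (f=0.6933), x2=-4.2918 (f=0.0852); f(x1) > f(x2) => keep [-4.8326, -3.4165]
Final interval: [-4.8326, -3.4165]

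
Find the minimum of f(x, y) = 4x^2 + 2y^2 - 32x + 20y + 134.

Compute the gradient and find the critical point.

f(x,y) = 4x^2 + 2y^2 - 32x + 20y + 134
df/dx = 8x + (-32) = 0  =>  x = 4
df/dy = 4y + (20) = 0  =>  y = -5
f(4, -5) = 4*(4)^2 + 2*(-5)^2 + -32*(4) + 20*(-5) + 134 = 20
Hessian is diagonal with entries 8, 4 > 0, so this is a minimum.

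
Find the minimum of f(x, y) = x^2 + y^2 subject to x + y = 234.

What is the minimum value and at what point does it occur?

Substitute y = 234 - x into f(x,y) = x^2 + y^2:
g(x) = x^2 + (234 - x)^2 = 2x^2 - 468x + 54756
g'(x) = 4x - 468 = 0  =>  x = 117
y = 234 - 117 = 117
Minimum value = 117^2 + 117^2 = 27378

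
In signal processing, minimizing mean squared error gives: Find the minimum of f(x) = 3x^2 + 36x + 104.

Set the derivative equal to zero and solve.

f(x) = 3x^2 + 36x + 104
f'(x) = 6x + (36) = 0
x = -36/6 = -6
f(-6) = -4
Since f''(x) = 6 > 0, this is a minimum.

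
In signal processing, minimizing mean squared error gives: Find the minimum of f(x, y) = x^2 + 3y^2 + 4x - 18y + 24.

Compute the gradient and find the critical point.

f(x,y) = x^2 + 3y^2 + 4x - 18y + 24
df/dx = 2x + (4) = 0  =>  x = -2
df/dy = 6y + (-18) = 0  =>  y = 3
f(-2, 3) = 1*(-2)^2 + 3*(3)^2 + 4*(-2) + -18*(3) + 24 = -7
Hessian is diagonal with entries 2, 6 > 0, so this is a minimum.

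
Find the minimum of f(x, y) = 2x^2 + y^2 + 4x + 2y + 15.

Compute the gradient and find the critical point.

f(x,y) = 2x^2 + y^2 + 4x + 2y + 15
df/dx = 4x + (4) = 0  =>  x = -1
df/dy = 2y + (2) = 0  =>  y = -1
f(-1, -1) = 2*(-1)^2 + 1*(-1)^2 + 4*(-1) + 2*(-1) + 15 = 12
Hessian is diagonal with entries 4, 2 > 0, so this is a minimum.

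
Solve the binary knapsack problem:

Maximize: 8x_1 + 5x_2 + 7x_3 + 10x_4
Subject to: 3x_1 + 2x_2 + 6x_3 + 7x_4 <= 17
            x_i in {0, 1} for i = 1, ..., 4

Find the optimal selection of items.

Items: item 1 (v=8, w=3), item 2 (v=5, w=2), item 3 (v=7, w=6), item 4 (v=10, w=7)
Capacity: 17
Checking all 16 subsets (w = total weight, v = total value):
  {}: w = 0, v = 0
  {1}: w = 3, v = 8
  {2}: w = 2, v = 5
  {3}: w = 6, v = 7
  {4}: w = 7, v = 10
  {1, 2}: w = 5, v = 13
  {1, 3}: w = 9, v = 15
  {1, 4}: w = 10, v = 18
  {2, 3}: w = 8, v = 12
  {2, 4}: w = 9, v = 15
  {3, 4}: w = 13, v = 17
  {1, 2, 3}: w = 11, v = 20
  {1, 2, 4}: w = 12, v = 23
  {1, 3, 4}: w = 16, v = 25
  {2, 3, 4}: w = 15, v = 22
  {1, 2, 3, 4}: w = 18 > 17, infeasible
Best feasible subset: items [1, 3, 4]
Total weight: 16 <= 17, total value: 25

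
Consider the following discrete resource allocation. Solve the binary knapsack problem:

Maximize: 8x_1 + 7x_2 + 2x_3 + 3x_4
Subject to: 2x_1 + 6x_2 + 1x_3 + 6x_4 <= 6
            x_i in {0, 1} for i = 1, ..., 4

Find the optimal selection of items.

Items: item 1 (v=8, w=2), item 2 (v=7, w=6), item 3 (v=2, w=1), item 4 (v=3, w=6)
Capacity: 6
Checking all 16 subsets (w = total weight, v = total value):
  {}: w = 0, v = 0
  {1}: w = 2, v = 8
  {2}: w = 6, v = 7
  {3}: w = 1, v = 2
  {4}: w = 6, v = 3
  {1, 2}: w = 8 > 6, infeasible
  {1, 3}: w = 3, v = 10
  {1, 4}: w = 8 > 6, infeasible
  {2, 3}: w = 7 > 6, infeasible
  {2, 4}: w = 12 > 6, infeasible
  {3, 4}: w = 7 > 6, infeasible
  {1, 2, 3}: w = 9 > 6, infeasible
  {1, 2, 4}: w = 14 > 6, infeasible
  {1, 3, 4}: w = 9 > 6, infeasible
  {2, 3, 4}: w = 13 > 6, infeasible
  {1, 2, 3, 4}: w = 15 > 6, infeasible
Best feasible subset: items [1, 3]
Total weight: 3 <= 6, total value: 10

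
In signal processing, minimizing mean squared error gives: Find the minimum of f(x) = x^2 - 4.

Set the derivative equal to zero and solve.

f(x) = x^2 - 4
f'(x) = 2x + (0) = 0
x = 0/2 = 0
f(0) = -4
Since f''(x) = 2 > 0, this is a minimum.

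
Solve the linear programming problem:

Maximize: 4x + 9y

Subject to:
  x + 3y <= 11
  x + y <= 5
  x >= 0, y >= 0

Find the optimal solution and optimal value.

Feasible vertices: (0, 0), (0, 11/3), (2, 3), (5, 0)
Objective 4x + 9y at each:
  (0, 0): 0
  (0, 11/3): 33
  (2, 3): 35
  (5, 0): 20
Maximum is 35 at (2, 3).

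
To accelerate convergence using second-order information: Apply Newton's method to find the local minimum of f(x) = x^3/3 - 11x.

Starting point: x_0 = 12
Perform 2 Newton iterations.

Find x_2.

f(x) = x^3/3 - 11x
f'(x) = x^2 - 11, f''(x) = 2x
Newton update: x_{n+1} = x_n - (x_n^2 - 11)/(2*x_n)
Step 1: x_0 = 12, f'=133, f''=24, x_1 = 155/24
Step 2: x_1 = 155/24, f'=17689/576, f''=155/12, x_2 = 30361/7440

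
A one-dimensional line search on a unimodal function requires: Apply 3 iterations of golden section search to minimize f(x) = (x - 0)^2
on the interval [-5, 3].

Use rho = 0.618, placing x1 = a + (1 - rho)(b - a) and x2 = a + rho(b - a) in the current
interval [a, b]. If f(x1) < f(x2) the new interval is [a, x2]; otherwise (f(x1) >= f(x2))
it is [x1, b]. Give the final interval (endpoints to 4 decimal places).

Golden section search for min of f(x) = (x - 0)^2 on [-5, 3].
Each step: x1 = a + (1 - rho)(b - a), x2 = a + rho(b - a); if f(x1) < f(x2) keep [a, x2], otherwise keep [x1, b].
Step 1: [-5.0000, 3.0000], x1=-1.9440 (f=3.7791), x2=-0.0560 (f=0.0031); f(x1) > f(x2) => keep [-1.9440, 3.0000]
Step 2: [-1.9440, 3.0000], x1=-0.0554 (f=0.0031), x2=1.1114 (f=1.2352); f(x1) < f(x2) => keep [-1.9440, 1.1114]
Step 3: [-1.9440, 1.1114], x1=-0.7768 (f=0.6035), x2=-0.0558 (f=0.0031); f(x1) > f(x2) => keep [-0.7768, 1.1114]
Final interval: [-0.7768, 1.1114]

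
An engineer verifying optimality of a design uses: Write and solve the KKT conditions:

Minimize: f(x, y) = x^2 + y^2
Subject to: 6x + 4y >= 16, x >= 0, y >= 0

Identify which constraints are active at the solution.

KKT conditions for min x^2 + y^2 s.t. 6x + 4y >= 16, x >= 0, y >= 0:
Stationarity: 2x = mu*6 + mu_x, 2y = mu*4 + mu_y, with mu, mu_x, mu_y >= 0
Complementary slackness: mu*(6x + 4y - 16) = 0, mu_x*x = 0, mu_y*y = 0
(0, 0) is infeasible (6*0 + 4*0 < 16), so if mu = 0 stationarity would force x = mu_x/2 >= 0, y = mu_y/2 >= 0 with mu_x*x = mu_y*y = 0, i.e. x = y = 0: contradiction. Hence mu > 0 and 6x + 4y = 16 is active.
Try x > 0, y > 0 (so mu_x = mu_y = 0): x = 6*mu/2, y = 4*mu/2
Substitute: 6*(6*mu/2) + 4*(4*mu/2) = 16
  mu*52/2 = 16 => mu = 8/13
x* = 24/13 > 0, y* = 16/13 > 0, consistent with mu_x = mu_y = 0.
f is convex and the constraints are linear, so this KKT point is the global minimum.
f* = 64/13
Active constraints: 6x + 4y >= 16 (holds with equality, mu = 8/13 > 0); x >= 0 and y >= 0 are inactive (mu_x = mu_y = 0).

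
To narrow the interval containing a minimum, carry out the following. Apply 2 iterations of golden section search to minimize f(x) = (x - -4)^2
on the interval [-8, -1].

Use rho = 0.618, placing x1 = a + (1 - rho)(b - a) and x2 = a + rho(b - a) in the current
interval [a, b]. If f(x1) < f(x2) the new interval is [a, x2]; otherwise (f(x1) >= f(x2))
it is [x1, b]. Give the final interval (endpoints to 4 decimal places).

Golden section search for min of f(x) = (x - -4)^2 on [-8, -1].
Each step: x1 = a + (1 - rho)(b - a), x2 = a + rho(b - a); if f(x1) < f(x2) keep [a, x2], otherwise keep [x1, b].
Step 1: [-8.0000, -1.0000], x1=-5.3260 (f=1.7583), x2=-3.6740 (f=0.1063); f(x1) > f(x2) => keep [-5.3260, -1.0000]
Step 2: [-5.3260, -1.0000], x1=-3.6735 (f=0.1066), x2=-2.6525 (f=1.8157); f(x1) < f(x2) => keep [-5.3260, -2.6525]
Final interval: [-5.3260, -2.6525]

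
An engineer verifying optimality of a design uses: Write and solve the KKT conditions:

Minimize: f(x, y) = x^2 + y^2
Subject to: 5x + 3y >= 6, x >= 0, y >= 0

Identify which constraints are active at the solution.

KKT conditions for min x^2 + y^2 s.t. 5x + 3y >= 6, x >= 0, y >= 0:
Stationarity: 2x = mu*5 + mu_x, 2y = mu*3 + mu_y, with mu, mu_x, mu_y >= 0
Complementary slackness: mu*(5x + 3y - 6) = 0, mu_x*x = 0, mu_y*y = 0
(0, 0) is infeasible (5*0 + 3*0 < 6), so if mu = 0 stationarity would force x = mu_x/2 >= 0, y = mu_y/2 >= 0 with mu_x*x = mu_y*y = 0, i.e. x = y = 0: contradiction. Hence mu > 0 and 5x + 3y = 6 is active.
Try x > 0, y > 0 (so mu_x = mu_y = 0): x = 5*mu/2, y = 3*mu/2
Substitute: 5*(5*mu/2) + 3*(3*mu/2) = 6
  mu*34/2 = 6 => mu = 6/17
x* = 15/17 > 0, y* = 9/17 > 0, consistent with mu_x = mu_y = 0.
f is convex and the constraints are linear, so this KKT point is the global minimum.
f* = 18/17
Active constraints: 5x + 3y >= 6 (holds with equality, mu = 6/17 > 0); x >= 0 and y >= 0 are inactive (mu_x = mu_y = 0).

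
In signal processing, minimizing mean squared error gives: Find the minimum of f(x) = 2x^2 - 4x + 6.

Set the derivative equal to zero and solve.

f(x) = 2x^2 - 4x + 6
f'(x) = 4x + (-4) = 0
x = 4/4 = 1
f(1) = 4
Since f''(x) = 4 > 0, this is a minimum.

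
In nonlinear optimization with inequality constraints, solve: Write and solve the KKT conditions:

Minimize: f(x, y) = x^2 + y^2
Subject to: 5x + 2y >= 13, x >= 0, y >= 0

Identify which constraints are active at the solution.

KKT conditions for min x^2 + y^2 s.t. 5x + 2y >= 13, x >= 0, y >= 0:
Stationarity: 2x = mu*5 + mu_x, 2y = mu*2 + mu_y, with mu, mu_x, mu_y >= 0
Complementary slackness: mu*(5x + 2y - 13) = 0, mu_x*x = 0, mu_y*y = 0
(0, 0) is infeasible (5*0 + 2*0 < 13), so if mu = 0 stationarity would force x = mu_x/2 >= 0, y = mu_y/2 >= 0 with mu_x*x = mu_y*y = 0, i.e. x = y = 0: contradiction. Hence mu > 0 and 5x + 2y = 13 is active.
Try x > 0, y > 0 (so mu_x = mu_y = 0): x = 5*mu/2, y = 2*mu/2
Substitute: 5*(5*mu/2) + 2*(2*mu/2) = 13
  mu*29/2 = 13 => mu = 26/29
x* = 65/29 > 0, y* = 26/29 > 0, consistent with mu_x = mu_y = 0.
f is convex and the constraints are linear, so this KKT point is the global minimum.
f* = 169/29
Active constraints: 5x + 2y >= 13 (holds with equality, mu = 26/29 > 0); x >= 0 and y >= 0 are inactive (mu_x = mu_y = 0).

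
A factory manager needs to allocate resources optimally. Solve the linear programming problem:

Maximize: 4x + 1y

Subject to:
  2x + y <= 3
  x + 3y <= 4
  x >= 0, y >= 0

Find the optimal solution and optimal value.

Feasible vertices: (0, 0), (0, 4/3), (1, 1), (3/2, 0)
Objective 4x + 1y at each:
  (0, 0): 0
  (0, 4/3): 4/3
  (1, 1): 5
  (3/2, 0): 6
Maximum is 6 at (3/2, 0).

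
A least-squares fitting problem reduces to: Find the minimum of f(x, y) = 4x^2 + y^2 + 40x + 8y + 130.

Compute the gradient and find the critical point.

f(x,y) = 4x^2 + y^2 + 40x + 8y + 130
df/dx = 8x + (40) = 0  =>  x = -5
df/dy = 2y + (8) = 0  =>  y = -4
f(-5, -4) = 4*(-5)^2 + 1*(-4)^2 + 40*(-5) + 8*(-4) + 130 = 14
Hessian is diagonal with entries 8, 2 > 0, so this is a minimum.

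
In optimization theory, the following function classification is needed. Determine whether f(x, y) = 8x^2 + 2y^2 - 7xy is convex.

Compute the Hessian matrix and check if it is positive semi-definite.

f(x,y) = 8x^2 + 2y^2 - 7xy
Hessian H = [[16, -7], [-7, 4]]
trace(H) = 20, det(H) = 15
Eigenvalues: (20 +/- sqrt(340)) / 2 = 19.22, 0.7805
Since both eigenvalues > 0, f is convex.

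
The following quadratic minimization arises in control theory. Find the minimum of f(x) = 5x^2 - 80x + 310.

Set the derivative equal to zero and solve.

f(x) = 5x^2 - 80x + 310
f'(x) = 10x + (-80) = 0
x = 80/10 = 8
f(8) = -10
Since f''(x) = 10 > 0, this is a minimum.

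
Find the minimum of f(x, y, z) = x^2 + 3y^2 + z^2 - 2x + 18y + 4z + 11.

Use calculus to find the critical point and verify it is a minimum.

f(x,y,z) = x^2 + 3y^2 + z^2 - 2x + 18y + 4z + 11
df/dx = 2x + (-2) = 0 => x = 1
df/dy = 6y + (18) = 0 => y = -3
df/dz = 2z + (4) = 0 => z = -2
f(1,-3,-2) = 1*(1)^2 + 3*(-3)^2 + 1*(-2)^2 + -2*(1) + 18*(-3) + 4*(-2) + 11 = -21
Hessian is diagonal with entries 2, 6, 2 > 0, confirmed minimum.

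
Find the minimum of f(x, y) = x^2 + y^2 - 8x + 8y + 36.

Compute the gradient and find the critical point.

f(x,y) = x^2 + y^2 - 8x + 8y + 36
df/dx = 2x + (-8) = 0  =>  x = 4
df/dy = 2y + (8) = 0  =>  y = -4
f(4, -4) = 1*(4)^2 + 1*(-4)^2 + -8*(4) + 8*(-4) + 36 = 4
Hessian is diagonal with entries 2, 2 > 0, so this is a minimum.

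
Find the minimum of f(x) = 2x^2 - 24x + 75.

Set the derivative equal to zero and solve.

f(x) = 2x^2 - 24x + 75
f'(x) = 4x + (-24) = 0
x = 24/4 = 6
f(6) = 3
Since f''(x) = 4 > 0, this is a minimum.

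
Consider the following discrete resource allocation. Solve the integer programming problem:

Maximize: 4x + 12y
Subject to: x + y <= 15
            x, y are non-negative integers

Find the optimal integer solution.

Objective: 4x + 12y, constraint: x + y <= 15
Coefficient of y is 12 > coefficient of x is 4, so allocate the entire budget to y.
Optimal: x = 0, y = 15, value = 180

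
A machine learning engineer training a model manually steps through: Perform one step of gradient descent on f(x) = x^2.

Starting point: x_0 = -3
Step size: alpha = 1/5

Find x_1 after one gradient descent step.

f(x) = x^2
f'(x) = 2x + 0
f'(-3) = 2*-3 + (0) = -6
x_1 = x_0 - alpha * f'(x_0) = -3 - 1/5 * -6 = -9/5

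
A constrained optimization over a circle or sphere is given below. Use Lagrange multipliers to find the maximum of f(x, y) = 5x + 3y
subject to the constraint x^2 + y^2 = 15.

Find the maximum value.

Set up Lagrange conditions: grad f = lambda * grad g
  5 = 2*lambda*x
  3 = 2*lambda*y
From these: x/y = 5/3, so x = 5t, y = 3t for some t.
Substitute into constraint: (5t)^2 + (3t)^2 = 15
  t^2 * 34 = 15
  t = sqrt(15/34)
Maximum = 5*x + 3*y = (5^2 + 3^2)*t = 34 * sqrt(15/34) = sqrt(510)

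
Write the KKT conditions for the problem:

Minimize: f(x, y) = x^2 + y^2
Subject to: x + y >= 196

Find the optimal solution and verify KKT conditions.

KKT conditions for min x^2 + y^2 s.t. x + y >= 196:
Stationarity: 2x = mu, 2y = mu
So x = y = mu/2.
Complementary slackness: mu*(x + y - 196) = 0
Primal feasibility: x + y >= 196; dual feasibility: mu >= 0
If mu = 0 then x = y = 0, but 0 + 0 < 196 is infeasible, so the constraint is active.
Constraint active: x + y = 2*(mu/2) = 196 => mu = 196
x = y = 98, f = 19208
Verify: stationarity 2*98 = 196 = mu; primal 98 + 98 = 196 >= 196; dual mu = 196 >= 0; complementary slackness 196*(196 - 196) = 0. All KKT conditions hold.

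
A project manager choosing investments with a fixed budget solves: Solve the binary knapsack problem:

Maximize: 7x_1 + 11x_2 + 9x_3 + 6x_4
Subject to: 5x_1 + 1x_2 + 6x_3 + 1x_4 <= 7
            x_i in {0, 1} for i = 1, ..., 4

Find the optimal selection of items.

Items: item 1 (v=7, w=5), item 2 (v=11, w=1), item 3 (v=9, w=6), item 4 (v=6, w=1)
Capacity: 7
Checking all 16 subsets (w = total weight, v = total value):
  {}: w = 0, v = 0
  {1}: w = 5, v = 7
  {2}: w = 1, v = 11
  {3}: w = 6, v = 9
  {4}: w = 1, v = 6
  {1, 2}: w = 6, v = 18
  {1, 3}: w = 11 > 7, infeasible
  {1, 4}: w = 6, v = 13
  {2, 3}: w = 7, v = 20
  {2, 4}: w = 2, v = 17
  {3, 4}: w = 7, v = 15
  {1, 2, 3}: w = 12 > 7, infeasible
  {1, 2, 4}: w = 7, v = 24
  {1, 3, 4}: w = 12 > 7, infeasible
  {2, 3, 4}: w = 8 > 7, infeasible
  {1, 2, 3, 4}: w = 13 > 7, infeasible
Best feasible subset: items [1, 2, 4]
Total weight: 7 <= 7, total value: 24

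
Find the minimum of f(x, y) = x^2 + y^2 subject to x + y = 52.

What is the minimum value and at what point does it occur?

Substitute y = 52 - x into f(x,y) = x^2 + y^2:
g(x) = x^2 + (52 - x)^2 = 2x^2 - 104x + 2704
g'(x) = 4x - 104 = 0  =>  x = 26
y = 52 - 26 = 26
Minimum value = 26^2 + 26^2 = 1352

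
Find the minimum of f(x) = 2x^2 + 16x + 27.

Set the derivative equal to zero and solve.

f(x) = 2x^2 + 16x + 27
f'(x) = 4x + (16) = 0
x = -16/4 = -4
f(-4) = -5
Since f''(x) = 4 > 0, this is a minimum.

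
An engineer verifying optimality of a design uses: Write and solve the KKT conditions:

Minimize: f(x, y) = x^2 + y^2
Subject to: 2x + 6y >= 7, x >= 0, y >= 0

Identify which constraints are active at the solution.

KKT conditions for min x^2 + y^2 s.t. 2x + 6y >= 7, x >= 0, y >= 0:
Stationarity: 2x = mu*2 + mu_x, 2y = mu*6 + mu_y, with mu, mu_x, mu_y >= 0
Complementary slackness: mu*(2x + 6y - 7) = 0, mu_x*x = 0, mu_y*y = 0
(0, 0) is infeasible (2*0 + 6*0 < 7), so if mu = 0 stationarity would force x = mu_x/2 >= 0, y = mu_y/2 >= 0 with mu_x*x = mu_y*y = 0, i.e. x = y = 0: contradiction. Hence mu > 0 and 2x + 6y = 7 is active.
Try x > 0, y > 0 (so mu_x = mu_y = 0): x = 2*mu/2, y = 6*mu/2
Substitute: 2*(2*mu/2) + 6*(6*mu/2) = 7
  mu*40/2 = 7 => mu = 7/20
x* = 7/20 > 0, y* = 21/20 > 0, consistent with mu_x = mu_y = 0.
f is convex and the constraints are linear, so this KKT point is the global minimum.
f* = 49/40
Active constraints: 2x + 6y >= 7 (holds with equality, mu = 7/20 > 0); x >= 0 and y >= 0 are inactive (mu_x = mu_y = 0).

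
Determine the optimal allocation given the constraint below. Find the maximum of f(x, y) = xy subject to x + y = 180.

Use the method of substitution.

Substitute y = 180 - x into f(x,y) = xy:
g(x) = x(180 - x) = 180x - x^2
g'(x) = 180 - 2x = 0  =>  x = 90
y = 180 - 90 = 90
Maximum value = 90 * 90 = 8100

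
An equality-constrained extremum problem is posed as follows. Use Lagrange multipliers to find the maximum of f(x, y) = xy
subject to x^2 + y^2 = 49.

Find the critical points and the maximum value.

Lagrange conditions: y = 2*lambda*x and x = 2*lambda*y
If x = 0 then y = 0, violating the constraint, so x, y != 0.
Dividing: y/x = x/y => x^2 = y^2 => y = x or y = -x
Constraint: 2x^2 = 49 => x^2 = 49/2 => x = +/-sqrt(49/2)
Critical points: (sqrt(49/2), sqrt(49/2)), (-sqrt(49/2), -sqrt(49/2)), (sqrt(49/2), -sqrt(49/2)), (-sqrt(49/2), sqrt(49/2))
  y = x:  xy = x^2 = 49/2  at (sqrt(49/2), sqrt(49/2)) and (-sqrt(49/2), -sqrt(49/2))
  y = -x: xy = -x^2 = -49/2 at (sqrt(49/2), -sqrt(49/2)) and (-sqrt(49/2), sqrt(49/2))
Maximum xy = 49/2 at (sqrt(49/2), sqrt(49/2)) and (-sqrt(49/2), -sqrt(49/2))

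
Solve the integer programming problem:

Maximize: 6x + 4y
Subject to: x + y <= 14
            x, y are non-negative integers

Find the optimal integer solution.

Objective: 6x + 4y, constraint: x + y <= 14
Coefficient of x is 6 >= coefficient of y is 4, so allocate the entire budget to x.
Optimal: x = 14, y = 0, value = 84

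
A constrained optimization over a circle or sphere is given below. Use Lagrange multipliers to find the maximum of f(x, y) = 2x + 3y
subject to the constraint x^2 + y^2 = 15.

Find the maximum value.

Set up Lagrange conditions: grad f = lambda * grad g
  2 = 2*lambda*x
  3 = 2*lambda*y
From these: x/y = 2/3, so x = 2t, y = 3t for some t.
Substitute into constraint: (2t)^2 + (3t)^2 = 15
  t^2 * 13 = 15
  t = sqrt(15/13)
Maximum = 2*x + 3*y = (2^2 + 3^2)*t = 13 * sqrt(15/13) = sqrt(195)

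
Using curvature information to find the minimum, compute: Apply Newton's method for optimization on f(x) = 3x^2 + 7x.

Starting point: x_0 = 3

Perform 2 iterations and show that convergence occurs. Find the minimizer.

f(x) = 3x^2 + 7x, f'(x) = 6x + (7), f''(x) = 6
Step 1: f'(3) = 25, x_1 = 3 - 25/6 = -7/6
Step 2: f'(-7/6) = 0, x_2 = -7/6 (converged)
Newton's method converges in 1 step for quadratics.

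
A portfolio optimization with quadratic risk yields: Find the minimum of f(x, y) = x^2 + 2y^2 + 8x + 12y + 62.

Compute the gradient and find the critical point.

f(x,y) = x^2 + 2y^2 + 8x + 12y + 62
df/dx = 2x + (8) = 0  =>  x = -4
df/dy = 4y + (12) = 0  =>  y = -3
f(-4, -3) = 1*(-4)^2 + 2*(-3)^2 + 8*(-4) + 12*(-3) + 62 = 28
Hessian is diagonal with entries 2, 4 > 0, so this is a minimum.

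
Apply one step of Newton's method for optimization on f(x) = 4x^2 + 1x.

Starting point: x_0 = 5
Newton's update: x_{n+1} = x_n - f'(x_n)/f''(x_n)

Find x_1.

f(x) = 4x^2 + 1x
f'(x) = 8x + (1), f''(x) = 8
Newton step: x_1 = x_0 - f'(x_0)/f''(x_0)
f'(5) = 41
x_1 = 5 - 41/8 = -1/8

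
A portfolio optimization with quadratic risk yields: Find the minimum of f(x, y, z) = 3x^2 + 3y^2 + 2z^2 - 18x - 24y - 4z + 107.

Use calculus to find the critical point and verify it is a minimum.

f(x,y,z) = 3x^2 + 3y^2 + 2z^2 - 18x - 24y - 4z + 107
df/dx = 6x + (-18) = 0 => x = 3
df/dy = 6y + (-24) = 0 => y = 4
df/dz = 4z + (-4) = 0 => z = 1
f(3,4,1) = 3*(3)^2 + 3*(4)^2 + 2*(1)^2 + -18*(3) + -24*(4) + -4*(1) + 107 = 30
Hessian is diagonal with entries 6, 6, 4 > 0, confirmed minimum.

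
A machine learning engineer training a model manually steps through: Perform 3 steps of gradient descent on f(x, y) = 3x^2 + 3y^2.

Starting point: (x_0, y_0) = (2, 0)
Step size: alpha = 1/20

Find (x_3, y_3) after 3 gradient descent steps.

f(x,y) = 3x^2 + 3y^2
grad_x = 6x + 0y, grad_y = 6y + 0x
Step 1: grad = (12, 0), (7/5, 0)
Step 2: grad = (42/5, 0), (49/50, 0)
Step 3: grad = (147/25, 0), (343/500, 0)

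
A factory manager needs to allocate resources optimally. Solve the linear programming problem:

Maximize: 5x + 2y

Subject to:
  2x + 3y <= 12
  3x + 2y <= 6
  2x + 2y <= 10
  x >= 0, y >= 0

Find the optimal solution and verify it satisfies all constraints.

Feasible vertices: (0, 0), (0, 3), (2, 0)
Objective 5x + 2y at each vertex:
  (0, 0): 0
  (0, 3): 6
  (2, 0): 10
Maximum is 10 at (2, 0).
Verify constraints at (x, y) = (2, 0):
  2*2 + 3*0 = 4 <= 12
  3*2 + 2*0 = 6 <= 6 (active)
  2*2 + 2*0 = 4 <= 10
  x = 2 >= 0, y = 0 >= 0. All constraints satisfied.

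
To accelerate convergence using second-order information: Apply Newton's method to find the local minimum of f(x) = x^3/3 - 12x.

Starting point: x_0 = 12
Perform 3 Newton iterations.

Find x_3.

f(x) = x^3/3 - 12x
f'(x) = x^2 - 12, f''(x) = 2x
Newton update: x_{n+1} = x_n - (x_n^2 - 12)/(2*x_n)
Step 1: x_0 = 12, f'=132, f''=24, x_1 = 13/2
Step 2: x_1 = 13/2, f'=121/4, f''=13, x_2 = 217/52
Step 3: x_2 = 217/52, f'=14641/2704, f''=217/26, x_3 = 79537/22568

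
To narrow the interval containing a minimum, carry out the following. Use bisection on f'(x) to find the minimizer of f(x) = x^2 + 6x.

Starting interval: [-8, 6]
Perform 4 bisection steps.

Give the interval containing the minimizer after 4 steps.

Finding critical point of f(x) = x^2 + 6x using bisection on f'(x) = 2x + 6.
f'(x) = 0 when x = -3.
Starting interval: [-8, 6]
Step 1: mid = -1, f'(mid) = 4, new interval = [-8, -1]
Step 2: mid = -9/2, f'(mid) = -3, new interval = [-9/2, -1]
Step 3: mid = -11/4, f'(mid) = 1/2, new interval = [-9/2, -11/4]
Step 4: mid = -29/8, f'(mid) = -5/4, new interval = [-29/8, -11/4]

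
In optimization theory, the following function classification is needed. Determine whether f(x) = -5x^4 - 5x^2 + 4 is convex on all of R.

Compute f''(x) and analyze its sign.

f(x) = -5x^4 - 5x^2 + 4
f'(x) = -20x^3 + -10x
f''(x) = -60x^2 + -10
f''(x) = -60x^2 + -10 <= -10 < 0 for all x
Therefore, f is concave on R.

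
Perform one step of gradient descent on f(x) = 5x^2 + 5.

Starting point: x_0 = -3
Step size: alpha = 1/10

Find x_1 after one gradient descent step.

f(x) = 5x^2 + 5
f'(x) = 10x + 0
f'(-3) = 10*-3 + (0) = -30
x_1 = x_0 - alpha * f'(x_0) = -3 - 1/10 * -30 = 0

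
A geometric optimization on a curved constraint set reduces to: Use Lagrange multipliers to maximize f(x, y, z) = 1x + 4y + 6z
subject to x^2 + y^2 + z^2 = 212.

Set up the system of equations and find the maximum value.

Lagrange conditions: 1 = 2*lambda*x, 4 = 2*lambda*y, 6 = 2*lambda*z
So x:1 = y:4 = z:6, i.e. x = 1t, y = 4t, z = 6t
Constraint: t^2*(1^2 + 4^2 + 6^2) = 212
  t^2 * 53 = 212  =>  t = sqrt(4)
Maximum = 1*1t + 4*4t + 6*6t = 53*sqrt(4) = 106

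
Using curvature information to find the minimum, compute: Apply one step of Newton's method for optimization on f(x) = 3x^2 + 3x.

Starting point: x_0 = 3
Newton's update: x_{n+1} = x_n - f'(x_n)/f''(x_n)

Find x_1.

f(x) = 3x^2 + 3x
f'(x) = 6x + (3), f''(x) = 6
Newton step: x_1 = x_0 - f'(x_0)/f''(x_0)
f'(3) = 21
x_1 = 3 - 21/6 = -1/2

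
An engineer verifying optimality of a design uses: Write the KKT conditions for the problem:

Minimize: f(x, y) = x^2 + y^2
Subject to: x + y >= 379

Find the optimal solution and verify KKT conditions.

KKT conditions for min x^2 + y^2 s.t. x + y >= 379:
Stationarity: 2x = mu, 2y = mu
So x = y = mu/2.
Complementary slackness: mu*(x + y - 379) = 0
Primal feasibility: x + y >= 379; dual feasibility: mu >= 0
If mu = 0 then x = y = 0, but 0 + 0 < 379 is infeasible, so the constraint is active.
Constraint active: x + y = 2*(mu/2) = 379 => mu = 379
x = y = 379/2, f = 143641/2
Verify: stationarity 2*(379/2) = 379 = mu; primal 379/2 + 379/2 = 379 >= 379; dual mu = 379 >= 0; complementary slackness 379*(379 - 379) = 0. All KKT conditions hold.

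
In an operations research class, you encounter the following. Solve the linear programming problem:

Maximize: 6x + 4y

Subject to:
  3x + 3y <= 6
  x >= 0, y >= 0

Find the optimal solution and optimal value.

The feasible region has vertices at [(0, 0), (2, 0), (0, 2)].
Checking objective 6x + 4y at each vertex:
  (0, 0): 6*0 + 4*0 = 0
  (2, 0): 6*2 + 4*0 = 12
  (0, 2): 6*0 + 4*2 = 8
Maximum is 12 at (2, 0).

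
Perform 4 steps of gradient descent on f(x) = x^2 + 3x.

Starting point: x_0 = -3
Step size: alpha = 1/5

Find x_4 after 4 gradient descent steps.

f(x) = x^2 + 3x, f'(x) = 2x + (3)
Step 1: f'(-3) = -3, x_1 = -3 - 1/5 * -3 = -12/5
Step 2: f'(-12/5) = -9/5, x_2 = -12/5 - 1/5 * -9/5 = -51/25
Step 3: f'(-51/25) = -27/25, x_3 = -51/25 - 1/5 * -27/25 = -228/125
Step 4: f'(-228/125) = -81/125, x_4 = -228/125 - 1/5 * -81/125 = -1059/625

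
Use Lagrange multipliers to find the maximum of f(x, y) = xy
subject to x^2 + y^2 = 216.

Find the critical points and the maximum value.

Lagrange conditions: y = 2*lambda*x and x = 2*lambda*y
If x = 0 then y = 0, violating the constraint, so x, y != 0.
Dividing: y/x = x/y => x^2 = y^2 => y = x or y = -x
Constraint: 2x^2 = 216 => x^2 = 108 => x = +/-sqrt(108)
Critical points: (sqrt(108), sqrt(108)), (-sqrt(108), -sqrt(108)), (sqrt(108), -sqrt(108)), (-sqrt(108), sqrt(108))
  y = x:  xy = x^2 = 108  at (sqrt(108), sqrt(108)) and (-sqrt(108), -sqrt(108))
  y = -x: xy = -x^2 = -108 at (sqrt(108), -sqrt(108)) and (-sqrt(108), sqrt(108))
Maximum xy = 108 at (sqrt(108), sqrt(108)) and (-sqrt(108), -sqrt(108))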